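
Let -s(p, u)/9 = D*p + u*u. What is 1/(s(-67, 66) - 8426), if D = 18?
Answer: -1/36776 ≈ -2.7192e-5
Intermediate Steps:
s(p, u) = -162*p - 9*u² (s(p, u) = -9*(18*p + u*u) = -9*(18*p + u²) = -9*(u² + 18*p) = -162*p - 9*u²)
1/(s(-67, 66) - 8426) = 1/((-162*(-67) - 9*66²) - 8426) = 1/((10854 - 9*4356) - 8426) = 1/((10854 - 39204) - 8426) = 1/(-28350 - 8426) = 1/(-36776) = -1/36776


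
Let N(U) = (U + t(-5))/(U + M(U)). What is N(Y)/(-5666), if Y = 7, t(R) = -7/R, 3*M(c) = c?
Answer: -9/56660 ≈ -0.00015884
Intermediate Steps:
M(c) = c/3
N(U) = 3*(7/5 + U)/(4*U) (N(U) = (U - 7/(-5))/(U + U/3) = (U - 7*(-⅕))/((4*U/3)) = (U + 7/5)*(3/(4*U)) = (7/5 + U)*(3/(4*U)) = 3*(7/5 + U)/(4*U))
N(Y)/(-5666) = ((3/20)*(7 + 5*7)/7)/(-5666) = ((3/20)*(⅐)*(7 + 35))*(-1/5666) = ((3/20)*(⅐)*42)*(-1/5666) = (9/10)*(-1/5666) = -9/56660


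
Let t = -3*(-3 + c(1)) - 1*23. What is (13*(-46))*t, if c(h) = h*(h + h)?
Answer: 11960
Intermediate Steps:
c(h) = 2*h² (c(h) = h*(2*h) = 2*h²)
t = -20 (t = -3*(-3 + 2*1²) - 1*23 = -3*(-3 + 2*1) - 23 = -3*(-3 + 2) - 23 = -3*(-1) - 23 = 3 - 23 = -20)
(13*(-46))*t = (13*(-46))*(-20) = -598*(-20) = 11960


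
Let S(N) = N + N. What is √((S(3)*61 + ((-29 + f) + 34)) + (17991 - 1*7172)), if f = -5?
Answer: √11185 ≈ 105.76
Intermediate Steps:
S(N) = 2*N
√((S(3)*61 + ((-29 + f) + 34)) + (17991 - 1*7172)) = √(((2*3)*61 + ((-29 - 5) + 34)) + (17991 - 1*7172)) = √((6*61 + (-34 + 34)) + (17991 - 7172)) = √((366 + 0) + 10819) = √(366 + 10819) = √11185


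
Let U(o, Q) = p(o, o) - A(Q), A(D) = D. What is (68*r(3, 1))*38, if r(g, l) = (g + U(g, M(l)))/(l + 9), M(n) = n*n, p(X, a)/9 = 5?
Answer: 60724/5 ≈ 12145.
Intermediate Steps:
p(X, a) = 45 (p(X, a) = 9*5 = 45)
M(n) = n**2
U(o, Q) = 45 - Q
r(g, l) = (45 + g - l**2)/(9 + l) (r(g, l) = (g + (45 - l**2))/(l + 9) = (45 + g - l**2)/(9 + l))
(68*r(3, 1))*38 = (68*((45 + 3 - 1*1**2)/(9 + 1)))*38 = (68*((45 + 3 - 1*1)/10))*38 = (68*((45 + 3 - 1)/10))*38 = (68*((1/10)*47))*38 = (68*(47/10))*38 = (1598/5)*38 = 60724/5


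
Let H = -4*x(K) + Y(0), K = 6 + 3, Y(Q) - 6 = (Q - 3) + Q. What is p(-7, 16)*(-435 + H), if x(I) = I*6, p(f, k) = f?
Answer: 4536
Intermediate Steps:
Y(Q) = 3 + 2*Q (Y(Q) = 6 + ((Q - 3) + Q) = 6 + ((-3 + Q) + Q) = 6 + (-3 + 2*Q) = 3 + 2*Q)
K = 9
x(I) = 6*I
H = -213 (H = -24*9 + (3 + 2*0) = -4*54 + (3 + 0) = -216 + 3 = -213)
p(-7, 16)*(-435 + H) = -7*(-435 - 213) = -7*(-648) = 4536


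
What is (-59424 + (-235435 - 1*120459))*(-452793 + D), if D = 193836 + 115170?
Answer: 59717329266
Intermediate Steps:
D = 309006
(-59424 + (-235435 - 1*120459))*(-452793 + D) = (-59424 + (-235435 - 1*120459))*(-452793 + 309006) = (-59424 + (-235435 - 120459))*(-143787) = (-59424 - 355894)*(-143787) = -415318*(-143787) = 59717329266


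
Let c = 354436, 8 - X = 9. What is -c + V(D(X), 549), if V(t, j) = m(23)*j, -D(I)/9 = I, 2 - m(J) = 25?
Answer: -367063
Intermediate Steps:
X = -1 (X = 8 - 1*9 = 8 - 9 = -1)
m(J) = -23 (m(J) = 2 - 1*25 = 2 - 25 = -23)
D(I) = -9*I
V(t, j) = -23*j
-c + V(D(X), 549) = -1*354436 - 23*549 = -354436 - 12627 = -367063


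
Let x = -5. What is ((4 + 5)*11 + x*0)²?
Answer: 9801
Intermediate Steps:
((4 + 5)*11 + x*0)² = ((4 + 5)*11 - 5*0)² = (9*11 + 0)² = (99 + 0)² = 99² = 9801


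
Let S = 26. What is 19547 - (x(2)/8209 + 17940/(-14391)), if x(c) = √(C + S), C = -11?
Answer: 7213303/369 - √15/8209 ≈ 19548.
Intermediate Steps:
x(c) = √15 (x(c) = √(-11 + 26) = √15)
19547 - (x(2)/8209 + 17940/(-14391)) = 19547 - (√15/8209 + 17940/(-14391)) = 19547 - (√15*(1/8209) + 17940*(-1/14391)) = 19547 - (√15/8209 - 460/369) = 19547 - (-460/369 + √15/8209) = 19547 + (460/369 - √15/8209) = 7213303/369 - √15/8209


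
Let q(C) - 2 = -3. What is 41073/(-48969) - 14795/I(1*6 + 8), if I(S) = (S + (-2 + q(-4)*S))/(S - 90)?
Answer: -9176967521/16323 ≈ -5.6221e+5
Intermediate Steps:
q(C) = -1 (q(C) = 2 - 3 = -1)
I(S) = -2/(-90 + S) (I(S) = (S + (-2 - S))/(S - 90) = -2/(-90 + S))
41073/(-48969) - 14795/I(1*6 + 8) = 41073/(-48969) - 14795/((-2/(-90 + (1*6 + 8)))) = 41073*(-1/48969) - 14795/((-2/(-90 + (6 + 8)))) = -13691/16323 - 14795/((-2/(-90 + 14))) = -13691/16323 - 14795/((-2/(-76))) = -13691/16323 - 14795/((-2*(-1/76))) = -13691/16323 - 14795/1/38 = -13691/16323 - 14795*38 = -13691/16323 - 562210 = -9176967521/16323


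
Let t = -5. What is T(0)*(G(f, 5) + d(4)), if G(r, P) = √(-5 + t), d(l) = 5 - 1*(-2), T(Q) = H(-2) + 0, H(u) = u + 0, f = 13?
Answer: -14 - 2*I*√10 ≈ -14.0 - 6.3246*I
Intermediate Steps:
H(u) = u
T(Q) = -2 (T(Q) = -2 + 0 = -2)
d(l) = 7 (d(l) = 5 + 2 = 7)
G(r, P) = I*√10 (G(r, P) = √(-5 - 5) = √(-10) = I*√10)
T(0)*(G(f, 5) + d(4)) = -2*(I*√10 + 7) = -2*(7 + I*√10) = -14 - 2*I*√10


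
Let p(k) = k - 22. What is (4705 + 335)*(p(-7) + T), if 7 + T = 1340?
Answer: 6572160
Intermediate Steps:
T = 1333 (T = -7 + 1340 = 1333)
p(k) = -22 + k
(4705 + 335)*(p(-7) + T) = (4705 + 335)*((-22 - 7) + 1333) = 5040*(-29 + 1333) = 5040*1304 = 6572160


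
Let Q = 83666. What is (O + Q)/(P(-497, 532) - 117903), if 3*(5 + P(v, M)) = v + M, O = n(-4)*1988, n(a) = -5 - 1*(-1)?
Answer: -227142/353689 ≈ -0.64221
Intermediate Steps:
n(a) = -4 (n(a) = -5 + 1 = -4)
O = -7952 (O = -4*1988 = -7952)
P(v, M) = -5 + M/3 + v/3 (P(v, M) = -5 + (v + M)/3 = -5 + (M + v)/3 = -5 + (M/3 + v/3) = -5 + M/3 + v/3)
(O + Q)/(P(-497, 532) - 117903) = (-7952 + 83666)/((-5 + (⅓)*532 + (⅓)*(-497)) - 117903) = 75714/((-5 + 532/3 - 497/3) - 117903) = 75714/(20/3 - 117903) = 75714/(-353689/3) = 75714*(-3/353689) = -227142/353689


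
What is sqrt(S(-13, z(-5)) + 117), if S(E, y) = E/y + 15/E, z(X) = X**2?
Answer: sqrt(487253)/65 ≈ 10.739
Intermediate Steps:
S(E, y) = 15/E + E/y
sqrt(S(-13, z(-5)) + 117) = sqrt((15/(-13) - 13/((-5)**2)) + 117) = sqrt((15*(-1/13) - 13/25) + 117) = sqrt((-15/13 - 13*1/25) + 117) = sqrt((-15/13 - 13/25) + 117) = sqrt(-544/325 + 117) = sqrt(37481/325) = sqrt(487253)/65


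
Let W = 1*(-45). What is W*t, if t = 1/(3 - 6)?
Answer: 15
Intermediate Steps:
t = -⅓ (t = 1/(-3) = -⅓ ≈ -0.33333)
W = -45
W*t = -45*(-⅓) = 15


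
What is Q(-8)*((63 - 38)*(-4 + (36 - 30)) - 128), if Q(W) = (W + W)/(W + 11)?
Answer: 416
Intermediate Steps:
Q(W) = 2*W/(11 + W) (Q(W) = (2*W)/(11 + W) = 2*W/(11 + W))
Q(-8)*((63 - 38)*(-4 + (36 - 30)) - 128) = (2*(-8)/(11 - 8))*((63 - 38)*(-4 + (36 - 30)) - 128) = (2*(-8)/3)*(25*(-4 + 6) - 128) = (2*(-8)*(⅓))*(25*2 - 128) = -16*(50 - 128)/3 = -16/3*(-78) = 416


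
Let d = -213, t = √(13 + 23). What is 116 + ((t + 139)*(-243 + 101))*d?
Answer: 4385786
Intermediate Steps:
t = 6 (t = √36 = 6)
116 + ((t + 139)*(-243 + 101))*d = 116 + ((6 + 139)*(-243 + 101))*(-213) = 116 + (145*(-142))*(-213) = 116 - 20590*(-213) = 116 + 4385670 = 4385786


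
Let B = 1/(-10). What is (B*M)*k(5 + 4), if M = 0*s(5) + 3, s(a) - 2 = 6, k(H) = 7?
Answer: -21/10 ≈ -2.1000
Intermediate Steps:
s(a) = 8 (s(a) = 2 + 6 = 8)
M = 3 (M = 0*8 + 3 = 0 + 3 = 3)
B = -⅒ ≈ -0.10000
(B*M)*k(5 + 4) = -⅒*3*7 = -3/10*7 = -21/10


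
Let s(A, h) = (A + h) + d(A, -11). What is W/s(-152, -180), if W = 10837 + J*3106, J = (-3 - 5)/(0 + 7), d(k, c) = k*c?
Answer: 51011/9380 ≈ 5.4383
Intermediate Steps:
d(k, c) = c*k
J = -8/7 ≈ -1.1429
s(A, h) = h - 10*A (s(A, h) = (A + h) - 11*A = h - 10*A)
W = 51011/7 (W = 10837 - 8/7*3106 = 10837 - 24848/7 = 51011/7 ≈ 7287.3)
W/s(-152, -180) = 51011/(7*(-180 - 10*(-152))) = 51011/(7*(-180 + 1520)) = (51011/7)/1340 = (51011/7)*(1/1340) = 51011/9380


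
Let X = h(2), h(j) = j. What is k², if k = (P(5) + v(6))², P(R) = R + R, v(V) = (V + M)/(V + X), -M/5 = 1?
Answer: 43046721/4096 ≈ 10509.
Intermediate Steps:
M = -5 (M = -5*1 = -5)
X = 2
v(V) = (-5 + V)/(2 + V) (v(V) = (V - 5)/(V + 2) = (-5 + V)/(2 + V))
P(R) = 2*R
k = 6561/64 (k = (2*5 + (-5 + 6)/(2 + 6))² = (10 + 1/8)² = (10 + (⅛)*1)² = (10 + ⅛)² = (81/8)² = 6561/64 ≈ 102.52)
k² = (6561/64)² = 43046721/4096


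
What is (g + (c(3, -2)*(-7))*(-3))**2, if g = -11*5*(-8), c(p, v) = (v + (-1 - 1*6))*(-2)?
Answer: 669124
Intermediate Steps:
c(p, v) = 14 - 2*v (c(p, v) = (v + (-1 - 6))*(-2) = (v - 7)*(-2) = (-7 + v)*(-2) = 14 - 2*v)
g = 440 (g = -55*(-8) = 440)
(g + (c(3, -2)*(-7))*(-3))**2 = (440 + ((14 - 2*(-2))*(-7))*(-3))**2 = (440 + ((14 + 4)*(-7))*(-3))**2 = (440 + (18*(-7))*(-3))**2 = (440 - 126*(-3))**2 = (440 + 378)**2 = 818**2 = 669124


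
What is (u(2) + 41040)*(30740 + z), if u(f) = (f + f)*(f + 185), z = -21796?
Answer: 373751872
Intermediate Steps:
u(f) = 2*f*(185 + f) (u(f) = (2*f)*(185 + f) = 2*f*(185 + f))
(u(2) + 41040)*(30740 + z) = (2*2*(185 + 2) + 41040)*(30740 - 21796) = (2*2*187 + 41040)*8944 = (748 + 41040)*8944 = 41788*8944 = 373751872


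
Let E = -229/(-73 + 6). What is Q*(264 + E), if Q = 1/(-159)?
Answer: -17917/10653 ≈ -1.6819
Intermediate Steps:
Q = -1/159 ≈ -0.0062893
E = 229/67 (E = -229/(-67) = -229*(-1/67) = 229/67 ≈ 3.4179)
Q*(264 + E) = -(264 + 229/67)/159 = -1/159*17917/67 = -17917/10653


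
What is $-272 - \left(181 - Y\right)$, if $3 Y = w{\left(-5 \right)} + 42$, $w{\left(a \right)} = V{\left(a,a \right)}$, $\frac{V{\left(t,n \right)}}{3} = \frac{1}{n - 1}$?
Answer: $- \frac{2635}{6} \approx -439.17$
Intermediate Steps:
$V{\left(t,n \right)} = \frac{3}{-1 + n}$ ($V{\left(t,n \right)} = \frac{3}{n - 1} = \frac{3}{-1 + n}$)
$w{\left(a \right)} = \frac{3}{-1 + a}$
$Y = \frac{83}{6}$ ($Y = \frac{\frac{3}{-1 - 5} + 42}{3} = \frac{\frac{3}{-6} + 42}{3} = \frac{3 \left(- \frac{1}{6}\right) + 42}{3} = \frac{- \frac{1}{2} + 42}{3} = \frac{1}{3} \cdot \frac{83}{2} = \frac{83}{6} \approx 13.833$)
$-272 - \left(181 - Y\right) = -272 - \left(181 - \frac{83}{6}\right) = -272 - \frac{1003}{6} = - \frac{2635}{6}$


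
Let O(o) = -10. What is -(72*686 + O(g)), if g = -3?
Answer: -49382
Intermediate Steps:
-(72*686 + O(g)) = -(72*686 - 10) = -(49392 - 10) = -1*49382 = -49382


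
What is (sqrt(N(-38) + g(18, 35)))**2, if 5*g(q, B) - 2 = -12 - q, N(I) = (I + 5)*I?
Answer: 6242/5 ≈ 1248.4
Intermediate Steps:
N(I) = I*(5 + I) (N(I) = (5 + I)*I = I*(5 + I))
g(q, B) = -2 - q/5 (g(q, B) = 2/5 + (-12 - q)/5 = 2/5 + (-12/5 - q/5) = -2 - q/5)
(sqrt(N(-38) + g(18, 35)))**2 = (sqrt(-38*(5 - 38) + (-2 - 1/5*18)))**2 = (sqrt(-38*(-33) + (-2 - 18/5)))**2 = (sqrt(1254 - 28/5))**2 = (sqrt(6242/5))**2 = (sqrt(31210)/5)**2 = 6242/5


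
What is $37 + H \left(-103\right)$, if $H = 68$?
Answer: $-6967$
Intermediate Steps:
$37 + H \left(-103\right) = 37 + 68 \left(-103\right) = 37 - 7004 = -6967$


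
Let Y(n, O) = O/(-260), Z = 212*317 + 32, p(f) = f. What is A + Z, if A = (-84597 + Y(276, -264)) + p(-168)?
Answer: -1139319/65 ≈ -17528.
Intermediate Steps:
Z = 67236 (Z = 67204 + 32 = 67236)
Y(n, O) = -O/260 (Y(n, O) = O*(-1/260) = -O/260)
A = -5509659/65 (A = (-84597 - 1/260*(-264)) - 168 = (-84597 + 66/65) - 168 = -5498739/65 - 168 = -5509659/65 ≈ -84764.)
A + Z = -5509659/65 + 67236 = -1139319/65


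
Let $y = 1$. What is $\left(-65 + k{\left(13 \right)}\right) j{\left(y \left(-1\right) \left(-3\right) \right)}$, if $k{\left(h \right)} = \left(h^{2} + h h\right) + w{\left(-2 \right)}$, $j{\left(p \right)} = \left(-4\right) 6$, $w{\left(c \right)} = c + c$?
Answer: $-6456$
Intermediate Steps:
$w{\left(c \right)} = 2 c$
$j{\left(p \right)} = -24$
$k{\left(h \right)} = -4 + 2 h^{2}$ ($k{\left(h \right)} = \left(h^{2} + h h\right) + 2 \left(-2\right) = \left(h^{2} + h^{2}\right) - 4 = 2 h^{2} - 4 = -4 + 2 h^{2}$)
$\left(-65 + k{\left(13 \right)}\right) j{\left(y \left(-1\right) \left(-3\right) \right)} = \left(-65 - \left(4 - 2 \cdot 13^{2}\right)\right) \left(-24\right) = \left(-65 + \left(-4 + 2 \cdot 169\right)\right) \left(-24\right) = \left(-65 + \left(-4 + 338\right)\right) \left(-24\right) = \left(-65 + 334\right) \left(-24\right) = 269 \left(-24\right) = -6456$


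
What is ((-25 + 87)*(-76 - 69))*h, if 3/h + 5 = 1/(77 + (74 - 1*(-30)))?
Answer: 2440785/452 ≈ 5400.0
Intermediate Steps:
h = -543/904 (h = 3/(-5 + 1/(77 + (74 - 1*(-30)))) = 3/(-5 + 1/(77 + (74 + 30))) = 3/(-5 + 1/(77 + 104)) = 3/(-5 + 1/181) = 3/(-904/181) = 3*(-181/904) = -543/904 ≈ -0.60066)
((-25 + 87)*(-76 - 69))*h = ((-25 + 87)*(-76 - 69))*(-543/904) = (62*(-145))*(-543/904) = -8990*(-543/904) = 2440785/452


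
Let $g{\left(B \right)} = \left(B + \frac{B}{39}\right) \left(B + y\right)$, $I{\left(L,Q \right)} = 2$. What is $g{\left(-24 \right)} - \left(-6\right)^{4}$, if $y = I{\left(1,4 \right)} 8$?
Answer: $- \frac{14288}{13} \approx -1099.1$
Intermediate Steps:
$y = 16$ ($y = 2 \cdot 8 = 16$)
$g{\left(B \right)} = \frac{40 B \left(16 + B\right)}{39}$ ($g{\left(B \right)} = \left(B + \frac{B}{39}\right) \left(B + 16\right) = \left(B + B \frac{1}{39}\right) \left(16 + B\right) = \left(B + \frac{B}{39}\right) \left(16 + B\right) = \frac{40 B}{39} \left(16 + B\right) = \frac{40 B \left(16 + B\right)}{39}$)
$g{\left(-24 \right)} - \left(-6\right)^{4} = \frac{40}{39} \left(-24\right) \left(16 - 24\right) - \left(-6\right)^{4} = \frac{40}{39} \left(-24\right) \left(-8\right) - 1296 = \frac{2560}{13} - 1296 = - \frac{14288}{13}$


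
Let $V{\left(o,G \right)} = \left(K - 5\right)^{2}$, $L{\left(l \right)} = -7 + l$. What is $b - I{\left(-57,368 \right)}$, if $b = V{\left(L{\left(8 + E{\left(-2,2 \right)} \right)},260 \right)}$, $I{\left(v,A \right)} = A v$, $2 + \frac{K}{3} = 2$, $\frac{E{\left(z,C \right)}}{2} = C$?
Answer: $21001$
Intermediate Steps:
$E{\left(z,C \right)} = 2 C$
$K = 0$ ($K = -6 + 3 \cdot 2 = -6 + 6 = 0$)
$V{\left(o,G \right)} = 25$ ($V{\left(o,G \right)} = \left(0 - 5\right)^{2} = \left(-5\right)^{2} = 25$)
$b = 25$
$b - I{\left(-57,368 \right)} = 25 - 368 \left(-57\right) = 25 - -20976 = 25 + 20976 = 21001$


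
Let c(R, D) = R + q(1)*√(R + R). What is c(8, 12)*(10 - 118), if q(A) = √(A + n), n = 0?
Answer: -1296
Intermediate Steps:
q(A) = √A (q(A) = √(A + 0) = √A)
c(R, D) = R + √2*√R (c(R, D) = R + √1*√(R + R) = R + 1*√(2*R) = R + 1*(√2*√R) = R + √2*√R)
c(8, 12)*(10 - 118) = (8 + √2*√8)*(10 - 118) = (8 + √2*(2*√2))*(-108) = (8 + 4)*(-108) = 12*(-108) = -1296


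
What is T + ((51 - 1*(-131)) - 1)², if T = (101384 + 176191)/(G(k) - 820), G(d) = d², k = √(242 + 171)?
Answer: 13056152/407 ≈ 32079.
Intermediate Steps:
k = √413 ≈ 20.322
T = -277575/407 (T = (101384 + 176191)/((√413)² - 820) = 277575/(413 - 820) = 277575/(-407) = 277575*(-1/407) = -277575/407 ≈ -682.00)
T + ((51 - 1*(-131)) - 1)² = -277575/407 + ((51 - 1*(-131)) - 1)² = -277575/407 + ((51 + 131) - 1)² = -277575/407 + (182 - 1)² = -277575/407 + 181² = -277575/407 + 32761 = 13056152/407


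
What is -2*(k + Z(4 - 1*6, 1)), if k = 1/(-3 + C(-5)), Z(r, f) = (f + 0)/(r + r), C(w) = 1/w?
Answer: 9/8 ≈ 1.1250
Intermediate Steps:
Z(r, f) = f/(2*r) (Z(r, f) = f/((2*r)) = f*(1/(2*r)) = f/(2*r))
k = -5/16 (k = 1/(-3 + 1/(-5)) = 1/(-3 - ⅕) = 1/(-16/5) = -5/16 ≈ -0.31250)
-2*(k + Z(4 - 1*6, 1)) = -2*(-5/16 + (½)*1/(4 - 1*6)) = -2*(-5/16 + (½)*1/(4 - 6)) = -2*(-5/16 + (½)*1/(-2)) = -2*(-5/16 + (½)*1*(-½)) = -2*(-5/16 - ¼) = -2*(-9/16) = 9/8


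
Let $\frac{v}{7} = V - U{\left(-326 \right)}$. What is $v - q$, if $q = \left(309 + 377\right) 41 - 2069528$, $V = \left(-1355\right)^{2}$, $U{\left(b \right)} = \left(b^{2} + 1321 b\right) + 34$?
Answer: $17163929$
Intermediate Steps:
$U{\left(b \right)} = 34 + b^{2} + 1321 b$
$V = 1836025$
$v = 15122527$ ($v = 7 \left(1836025 - \left(34 + \left(-326\right)^{2} + 1321 \left(-326\right)\right)\right) = 7 \left(1836025 - \left(34 + 106276 - 430646\right)\right) = 7 \left(1836025 - -324336\right) = 7 \left(1836025 + 324336\right) = 7 \cdot 2160361 = 15122527$)
$q = -2041402$ ($q = 686 \cdot 41 - 2069528 = 28126 - 2069528 = -2041402$)
$v - q = 15122527 - -2041402 = 15122527 + 2041402 = 17163929$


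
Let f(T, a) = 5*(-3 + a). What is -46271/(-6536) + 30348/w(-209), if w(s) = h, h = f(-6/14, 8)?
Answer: 199511303/163400 ≈ 1221.0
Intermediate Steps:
f(T, a) = -15 + 5*a
h = 25 (h = -15 + 5*8 = -15 + 40 = 25)
w(s) = 25
-46271/(-6536) + 30348/w(-209) = -46271/(-6536) + 30348/25 = -46271*(-1/6536) + 30348*(1/25) = 46271/6536 + 30348/25 = 199511303/163400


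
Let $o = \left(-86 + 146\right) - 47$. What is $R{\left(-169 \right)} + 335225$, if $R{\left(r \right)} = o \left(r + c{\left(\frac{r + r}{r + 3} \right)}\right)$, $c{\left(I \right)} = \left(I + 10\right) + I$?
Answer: $\frac{27656508}{83} \approx 3.3321 \cdot 10^{5}$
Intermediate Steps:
$c{\left(I \right)} = 10 + 2 I$ ($c{\left(I \right)} = \left(10 + I\right) + I = 10 + 2 I$)
$o = 13$ ($o = 60 - 47 = 13$)
$R{\left(r \right)} = 130 + 13 r + \frac{52 r}{3 + r}$ ($R{\left(r \right)} = 13 \left(r + \left(10 + 2 \frac{r + r}{r + 3}\right)\right) = 13 \left(r + \left(10 + 2 \frac{2 r}{3 + r}\right)\right) = 13 \left(r + \left(10 + \frac{4 r}{3 + r}\right)\right) = 13 \left(10 + r + \frac{4 r}{3 + r}\right) = 130 + 13 r + \frac{52 r}{3 + r}$)
$R{\left(-169 \right)} + 335225 = \frac{13 \left(30 + \left(-169\right)^{2} + 17 \left(-169\right)\right)}{3 - 169} + 335225 = \frac{13 \left(30 + 28561 - 2873\right)}{-166} + 335225 = 13 \left(- \frac{1}{166}\right) 25718 + 335225 = - \frac{167167}{83} + 335225 = \frac{27656508}{83}$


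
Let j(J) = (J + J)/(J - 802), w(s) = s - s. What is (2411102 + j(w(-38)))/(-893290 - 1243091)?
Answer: -2411102/2136381 ≈ -1.1286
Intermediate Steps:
w(s) = 0
j(J) = 2*J/(-802 + J) (j(J) = (2*J)/(-802 + J) = 2*J/(-802 + J))
(2411102 + j(w(-38)))/(-893290 - 1243091) = (2411102 + 2*0/(-802 + 0))/(-893290 - 1243091) = (2411102 + 2*0/(-802))/(-2136381) = (2411102 + 2*0*(-1/802))*(-1/2136381) = (2411102 + 0)*(-1/2136381) = 2411102*(-1/2136381) = -2411102/2136381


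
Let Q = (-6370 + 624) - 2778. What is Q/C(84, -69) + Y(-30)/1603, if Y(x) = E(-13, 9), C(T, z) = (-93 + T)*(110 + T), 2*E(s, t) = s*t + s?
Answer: 6775241/1399419 ≈ 4.8415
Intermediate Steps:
Q = -8524 (Q = -5746 - 2778 = -8524)
E(s, t) = s/2 + s*t/2 (E(s, t) = (s*t + s)/2 = (s + s*t)/2 = s/2 + s*t/2)
Y(x) = -65 (Y(x) = (1/2)*(-13)*(1 + 9) = (1/2)*(-13)*10 = -65)
Q/C(84, -69) + Y(-30)/1603 = -8524/(-10230 + 84**2 + 17*84) - 65/1603 = -8524/(-10230 + 7056 + 1428) - 65*1/1603 = -8524/(-1746) - 65/1603 = -8524*(-1/1746) - 65/1603 = 4262/873 - 65/1603 = 6775241/1399419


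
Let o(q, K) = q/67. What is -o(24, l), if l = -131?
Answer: -24/67 ≈ -0.35821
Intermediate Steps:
o(q, K) = q/67 (o(q, K) = q*(1/67) = q/67)
-o(24, l) = -24/67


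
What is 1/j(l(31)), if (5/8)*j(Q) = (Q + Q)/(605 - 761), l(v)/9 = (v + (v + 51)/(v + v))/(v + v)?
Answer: -62465/6012 ≈ -10.390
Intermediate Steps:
l(v) = 9*(v + (51 + v)/(2*v))/(2*v) (l(v) = 9*((v + (v + 51)/(v + v))/(v + v)) = 9*((v + (51 + v)/((2*v)))/((2*v))) = 9*((v + (51 + v)*(1/(2*v)))*(1/(2*v))) = 9*((v + (51 + v)/(2*v))*(1/(2*v))) = 9*((v + (51 + v)/(2*v))/(2*v)) = 9*(v + (51 + v)/(2*v))/(2*v))
j(Q) = -4*Q/195 (j(Q) = 8*((Q + Q)/(605 - 761))/5 = 8*((2*Q)/(-156))/5 = 8*((2*Q)*(-1/156))/5 = 8*(-Q/78)/5 = -4*Q/195)
1/j(l(31)) = 1/(-3*(51 + 31 + 2*31²)/(65*31²)) = 1/(-3*(51 + 31 + 2*961)/(65*961)) = 1/(-3*(51 + 31 + 1922)/(65*961)) = 1/(-3*2004/(65*961)) = 1/(-4/195*4509/961) = 1/(-6012/62465) = -62465/6012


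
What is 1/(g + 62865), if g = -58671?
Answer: 1/4194 ≈ 0.00023844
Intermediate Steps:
1/(g + 62865) = 1/(-58671 + 62865) = 1/4194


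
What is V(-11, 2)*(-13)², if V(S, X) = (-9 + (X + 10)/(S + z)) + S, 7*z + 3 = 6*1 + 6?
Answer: -61009/17 ≈ -3588.8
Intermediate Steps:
z = 9/7 (z = -3/7 + (6*1 + 6)/7 = -3/7 + (6 + 6)/7 = -3/7 + (⅐)*12 = -3/7 + 12/7 = 9/7 ≈ 1.2857)
V(S, X) = -9 + S + (10 + X)/(9/7 + S) (V(S, X) = (-9 + (X + 10)/(S + 9/7)) + S = (-9 + (10 + X)/(9/7 + S)) + S = -9 + S + (10 + X)/(9/7 + S))
V(-11, 2)*(-13)² = ((-11 - 54*(-11) + 7*2 + 7*(-11)²)/(9 + 7*(-11)))*(-13)² = ((-11 + 594 + 14 + 7*121)/(9 - 77))*169 = ((-11 + 594 + 14 + 847)/(-68))*169 = -1/68*1444*169 = -361/17*169 = -61009/17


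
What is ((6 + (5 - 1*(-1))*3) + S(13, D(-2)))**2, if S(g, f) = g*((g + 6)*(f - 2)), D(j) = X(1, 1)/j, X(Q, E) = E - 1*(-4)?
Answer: 4730625/4 ≈ 1.1827e+6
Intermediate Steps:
X(Q, E) = 4 + E (X(Q, E) = E + 4 = 4 + E)
D(j) = 5/j (D(j) = (4 + 1)/j = 5/j)
S(g, f) = g*(-2 + f)*(6 + g) (S(g, f) = g*((6 + g)*(-2 + f)) = g*((-2 + f)*(6 + g)) = g*(-2 + f)*(6 + g))
((6 + (5 - 1*(-1))*3) + S(13, D(-2)))**2 = ((6 + (5 - 1*(-1))*3) + 13*(-12 - 2*13 + 6*(5/(-2)) + (5/(-2))*13))**2 = ((6 + (5 + 1)*3) + 13*(-12 - 26 + 6*(5*(-1/2)) + (5*(-1/2))*13))**2 = ((6 + 6*3) + 13*(-12 - 26 + 6*(-5/2) - 5/2*13))**2 = ((6 + 18) + 13*(-12 - 26 - 15 - 65/2))**2 = (24 + 13*(-171/2))**2 = (24 - 2223/2)**2 = (-2175/2)**2 = 4730625/4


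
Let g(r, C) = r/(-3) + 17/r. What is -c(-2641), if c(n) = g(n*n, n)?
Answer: 48648964964110/20924643 ≈ 2.3250e+6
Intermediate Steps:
g(r, C) = 17/r - r/3 (g(r, C) = r*(-1/3) + 17/r = -r/3 + 17/r = 17/r - r/3)
c(n) = 17/n**2 - n**2/3 (c(n) = 17/((n*n)) - n*n/3 = 17/(n**2) - n**2/3 = 17/n**2 - n**2/3)
-c(-2641) = -(51 - 1*(-2641)**4)/(3*(-2641)**2) = -(51 - 1*48648964964161)/(3*6974881) = -(51 - 48648964964161)/(3*6974881) = -(-48648964964110)/(3*6974881) = -1*(-48648964964110/20924643) = 48648964964110/20924643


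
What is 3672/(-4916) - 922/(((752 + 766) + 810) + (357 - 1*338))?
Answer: -3287684/2884463 ≈ -1.1398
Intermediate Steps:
3672/(-4916) - 922/(((752 + 766) + 810) + (357 - 1*338)) = 3672*(-1/4916) - 922/((1518 + 810) + (357 - 338)) = -918/1229 - 922/(2328 + 19) = -918/1229 - 922/2347 = -3287684/2884463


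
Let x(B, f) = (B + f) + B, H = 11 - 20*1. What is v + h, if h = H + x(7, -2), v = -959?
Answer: -956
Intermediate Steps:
H = -9 (H = 11 - 20 = -9)
x(B, f) = f + 2*B
h = 3 (h = -9 + (-2 + 2*7) = -9 + (-2 + 14) = -9 + 12 = 3)
v + h = -959 + 3 = -956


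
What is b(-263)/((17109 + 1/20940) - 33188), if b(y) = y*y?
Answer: -1448398860/336694259 ≈ -4.3018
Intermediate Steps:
b(y) = y**2
b(-263)/((17109 + 1/20940) - 33188) = (-263)**2/((17109 + 1/20940) - 33188) = 69169/((17109 + 1/20940) - 33188) = 69169/(358262461/20940 - 33188) = 69169/(-336694259/20940) = 69169*(-20940/336694259) = -1448398860/336694259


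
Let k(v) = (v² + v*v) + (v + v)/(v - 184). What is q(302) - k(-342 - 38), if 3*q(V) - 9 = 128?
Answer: -13571517/47 ≈ -2.8876e+5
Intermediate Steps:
q(V) = 137/3 (q(V) = 3 + (⅓)*128 = 3 + 128/3 = 137/3)
k(v) = 2*v² + 2*v/(-184 + v) (k(v) = (v² + v²) + (2*v)/(-184 + v) = 2*v² + 2*v/(-184 + v))
q(302) - k(-342 - 38) = 137/3 - 2*(-342 - 38)*(1 + (-342 - 38)² - 184*(-342 - 38))/(-184 + (-342 - 38)) = 137/3 - 2*(-380)*(1 + (-380)² - 184*(-380))/(-184 - 380) = 137/3 - 2*(-380)*(1 + 144400 + 69920)/(-564) = 137/3 - 2*(-380)*(-1)*214321/564 = 137/3 - 1*40720990/141 = 137/3 - 40720990/141 = -13571517/47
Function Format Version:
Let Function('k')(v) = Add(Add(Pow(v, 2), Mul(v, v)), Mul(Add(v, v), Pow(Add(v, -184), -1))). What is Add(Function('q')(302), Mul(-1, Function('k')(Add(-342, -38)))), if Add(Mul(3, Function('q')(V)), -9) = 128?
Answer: Rational(-13571517, 47) ≈ -2.8876e+5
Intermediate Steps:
Function('q')(V) = Rational(137, 3) (Function('q')(V) = Add(3, Mul(Rational(1, 3), 128)) = Add(3, Rational(128, 3)) = Rational(137, 3))
Function('k')(v) = Add(Mul(2, Pow(v, 2)), Mul(2, v, Pow(Add(-184, v), -1))) (Function('k')(v) = Add(Add(Pow(v, 2), Pow(v, 2)), Mul(Mul(2, v), Pow(Add(-184, v), -1))) = Add(Mul(2, Pow(v, 2)), Mul(2, v, Pow(Add(-184, v), -1))))
Add(Function('q')(302), Mul(-1, Function('k')(Add(-342, -38)))) = Add(Rational(137, 3), Mul(-1, Mul(2, Add(-342, -38), Pow(Add(-184, Add(-342, -38)), -1), Add(1, Pow(Add(-342, -38), 2), Mul(-184, Add(-342, -38)))))) = Add(Rational(137, 3), Mul(-1, Mul(2, -380, Pow(Add(-184, -380), -1), Add(1, Pow(-380, 2), Mul(-184, -380))))) = Add(Rational(137, 3), Mul(-1, Mul(2, -380, Pow(-564, -1), Add(1, 144400, 69920)))) = Add(Rational(137, 3), Mul(-1, Mul(2, -380, Rational(-1, 564), 214321))) = Add(Rational(137, 3), Mul(-1, Rational(40720990, 141))) = Add(Rational(137, 3), Rational(-40720990, 141)) = Rational(-13571517, 47)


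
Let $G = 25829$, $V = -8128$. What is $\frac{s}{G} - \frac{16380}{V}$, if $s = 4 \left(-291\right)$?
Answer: $\frac{103404507}{52484528} \approx 1.9702$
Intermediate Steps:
$s = -1164$
$\frac{s}{G} - \frac{16380}{V} = - \frac{1164}{25829} - \frac{16380}{-8128} = \left(-1164\right) \frac{1}{25829} - - \frac{4095}{2032} = - \frac{1164}{25829} + \frac{4095}{2032} = \frac{103404507}{52484528}$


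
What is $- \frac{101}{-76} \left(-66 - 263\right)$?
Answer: $- \frac{33229}{76} \approx -437.22$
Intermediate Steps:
$- \frac{101}{-76} \left(-66 - 263\right) = \left(-101\right) \left(- \frac{1}{76}\right) \left(-329\right) = \frac{101}{76} \left(-329\right) = - \frac{33229}{76}$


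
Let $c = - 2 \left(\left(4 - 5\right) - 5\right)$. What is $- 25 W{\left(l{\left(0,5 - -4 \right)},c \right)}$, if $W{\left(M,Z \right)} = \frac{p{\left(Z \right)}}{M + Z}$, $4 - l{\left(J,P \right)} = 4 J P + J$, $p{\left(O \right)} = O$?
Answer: $- \frac{75}{4} \approx -18.75$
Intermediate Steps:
$c = 12$ ($c = - 2 \left(\left(4 - 5\right) - 5\right) = - 2 \left(-1 - 5\right) = \left(-2\right) \left(-6\right) = 12$)
$l{\left(J,P \right)} = 4 - J - 4 J P$ ($l{\left(J,P \right)} = 4 - \left(4 J P + J\right) = 4 - \left(J + 4 J P\right) = 4 - J - 4 J P$)
$W{\left(M,Z \right)} = \frac{Z}{M + Z}$
$- 25 W{\left(l{\left(0,5 - -4 \right)},c \right)} = - 25 \frac{12}{\left(4 - 0 - 0 \left(5 - -4\right)\right) + 12} = - 25 \frac{12}{\left(4 + 0 - 0 \left(5 + 4\right)\right) + 12} = - 25 \frac{12}{\left(4 + 0 - 0 \cdot 9\right) + 12} = - 25 \frac{12}{\left(4 + 0 + 0\right) + 12} = - 25 \frac{12}{4 + 12} = - 25 \cdot \frac{12}{16} = - 25 \cdot 12 \cdot \frac{1}{16} = \left(-25\right) \frac{3}{4} = - \frac{75}{4}$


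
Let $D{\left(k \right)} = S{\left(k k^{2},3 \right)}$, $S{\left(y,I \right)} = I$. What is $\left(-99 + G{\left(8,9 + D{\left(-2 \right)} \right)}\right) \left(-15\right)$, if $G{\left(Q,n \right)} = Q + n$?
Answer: $1185$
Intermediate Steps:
$D{\left(k \right)} = 3$
$\left(-99 + G{\left(8,9 + D{\left(-2 \right)} \right)}\right) \left(-15\right) = \left(-99 + \left(8 + \left(9 + 3\right)\right)\right) \left(-15\right) = \left(-99 + \left(8 + 12\right)\right) \left(-15\right) = \left(-99 + 20\right) \left(-15\right) = \left(-79\right) \left(-15\right) = 1185$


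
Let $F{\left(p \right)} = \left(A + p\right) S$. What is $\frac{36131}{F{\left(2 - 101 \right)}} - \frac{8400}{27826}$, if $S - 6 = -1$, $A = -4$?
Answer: $- \frac{504853603}{7165195} \approx -70.459$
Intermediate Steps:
$S = 5$ ($S = 6 - 1 = 5$)
$F{\left(p \right)} = -20 + 5 p$ ($F{\left(p \right)} = \left(-4 + p\right) 5 = -20 + 5 p$)
$\frac{36131}{F{\left(2 - 101 \right)}} - \frac{8400}{27826} = \frac{36131}{-20 + 5 \left(2 - 101\right)} - \frac{8400}{27826} = \frac{36131}{-20 + 5 \left(2 - 101\right)} - \frac{4200}{13913} = \frac{36131}{-20 + 5 \left(-99\right)} - \frac{4200}{13913} = \frac{36131}{-20 - 495} - \frac{4200}{13913} = \frac{36131}{-515} - \frac{4200}{13913} = 36131 \left(- \frac{1}{515}\right) - \frac{4200}{13913} = - \frac{36131}{515} - \frac{4200}{13913} = - \frac{504853603}{7165195}$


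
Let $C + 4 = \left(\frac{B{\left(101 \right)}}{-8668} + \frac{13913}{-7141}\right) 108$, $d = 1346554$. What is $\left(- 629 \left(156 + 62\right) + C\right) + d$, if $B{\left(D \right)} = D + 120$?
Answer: $\frac{18712051675901}{15474547} \approx 1.2092 \cdot 10^{6}$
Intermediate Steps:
$B{\left(D \right)} = 120 + D$
$C = - \frac{3360651403}{15474547}$ ($C = -4 + \left(\frac{120 + 101}{-8668} + \frac{13913}{-7141}\right) 108 = -4 + \left(221 \left(- \frac{1}{8668}\right) + 13913 \left(- \frac{1}{7141}\right)\right) 108 = -4 + \left(- \frac{221}{8668} - \frac{13913}{7141}\right) 108 = -4 - \frac{3298753215}{15474547} = - \frac{3360651403}{15474547} \approx -217.17$)
$\left(- 629 \left(156 + 62\right) + C\right) + d = \left(- 629 \left(156 + 62\right) - \frac{3360651403}{15474547}\right) + 1346554 = \left(\left(-629\right) 218 - \frac{3360651403}{15474547}\right) + 1346554 = \left(-137122 - \frac{3360651403}{15474547}\right) + 1346554 = - \frac{2125261485137}{15474547} + 1346554 = \frac{18712051675901}{15474547}$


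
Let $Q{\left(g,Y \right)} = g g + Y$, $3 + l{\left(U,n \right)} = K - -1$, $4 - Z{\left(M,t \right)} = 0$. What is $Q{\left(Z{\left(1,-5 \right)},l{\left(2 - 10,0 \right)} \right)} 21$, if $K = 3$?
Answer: $357$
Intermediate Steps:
$Z{\left(M,t \right)} = 4$ ($Z{\left(M,t \right)} = 4 - 0 = 4 + 0 = 4$)
$l{\left(U,n \right)} = 1$ ($l{\left(U,n \right)} = -3 + \left(3 - -1\right) = -3 + \left(3 + 1\right) = -3 + 4 = 1$)
$Q{\left(g,Y \right)} = Y + g^{2}$ ($Q{\left(g,Y \right)} = g^{2} + Y = Y + g^{2}$)
$Q{\left(Z{\left(1,-5 \right)},l{\left(2 - 10,0 \right)} \right)} 21 = \left(1 + 4^{2}\right) 21 = \left(1 + 16\right) 21 = 17 \cdot 21 = 357$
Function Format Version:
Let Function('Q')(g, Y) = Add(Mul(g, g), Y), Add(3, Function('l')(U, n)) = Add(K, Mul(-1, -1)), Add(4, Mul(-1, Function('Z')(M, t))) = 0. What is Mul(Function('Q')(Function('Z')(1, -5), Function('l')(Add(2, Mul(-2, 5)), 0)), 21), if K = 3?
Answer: 357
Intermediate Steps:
Function('Z')(M, t) = 4 (Function('Z')(M, t) = Add(4, Mul(-1, 0)) = Add(4, 0) = 4)
Function('l')(U, n) = 1 (Function('l')(U, n) = Add(-3, Add(3, Mul(-1, -1))) = Add(-3, Add(3, 1)) = Add(-3, 4) = 1)
Function('Q')(g, Y) = Add(Y, Pow(g, 2)) (Function('Q')(g, Y) = Add(Pow(g, 2), Y) = Add(Y, Pow(g, 2)))
Mul(Function('Q')(Function('Z')(1, -5), Function('l')(Add(2, Mul(-2, 5)), 0)), 21) = Mul(Add(1, Pow(4, 2)), 21) = Mul(Add(1, 16), 21) = Mul(17, 21) = 357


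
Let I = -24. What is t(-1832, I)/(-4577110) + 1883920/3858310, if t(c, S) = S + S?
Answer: 431154713504/882995464205 ≈ 0.48829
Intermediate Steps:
t(c, S) = 2*S
t(-1832, I)/(-4577110) + 1883920/3858310 = (2*(-24))/(-4577110) + 1883920/3858310 = -48*(-1/4577110) + 1883920*(1/3858310) = 24/2288555 + 188392/385831 = 431154713504/882995464205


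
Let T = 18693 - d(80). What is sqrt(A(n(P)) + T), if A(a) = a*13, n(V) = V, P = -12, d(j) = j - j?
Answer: sqrt(18537) ≈ 136.15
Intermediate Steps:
d(j) = 0
T = 18693 (T = 18693 - 1*0 = 18693 + 0 = 18693)
A(a) = 13*a
sqrt(A(n(P)) + T) = sqrt(13*(-12) + 18693) = sqrt(-156 + 18693) = sqrt(18537)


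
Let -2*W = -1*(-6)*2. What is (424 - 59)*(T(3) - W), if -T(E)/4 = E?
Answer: -2190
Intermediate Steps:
W = -6 (W = -(-1*(-6))*2/2 = -3*2 = -½*12 = -6)
T(E) = -4*E
(424 - 59)*(T(3) - W) = (424 - 59)*(-4*3 - 1*(-6)) = 365*(-12 + 6) = 365*(-6) = -2190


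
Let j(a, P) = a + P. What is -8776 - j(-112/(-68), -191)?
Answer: -145973/17 ≈ -8586.6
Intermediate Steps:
j(a, P) = P + a
-8776 - j(-112/(-68), -191) = -8776 - (-191 - 112/(-68)) = -8776 - (-191 - 112*(-1/68)) = -8776 - (-191 + 28/17) = -8776 - 1*(-3219/17) = -8776 + 3219/17 = -145973/17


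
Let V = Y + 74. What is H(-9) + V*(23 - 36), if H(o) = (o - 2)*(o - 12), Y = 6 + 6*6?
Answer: -1277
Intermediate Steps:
Y = 42 (Y = 6 + 36 = 42)
V = 116 (V = 42 + 74 = 116)
H(o) = (-12 + o)*(-2 + o) (H(o) = (-2 + o)*(-12 + o) = (-12 + o)*(-2 + o))
H(-9) + V*(23 - 36) = (24 + (-9)² - 14*(-9)) + 116*(23 - 36) = (24 + 81 + 126) + 116*(-13) = 231 - 1508 = -1277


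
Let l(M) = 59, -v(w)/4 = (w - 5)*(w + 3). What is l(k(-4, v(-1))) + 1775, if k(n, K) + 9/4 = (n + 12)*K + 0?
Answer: 1834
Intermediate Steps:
v(w) = -4*(-5 + w)*(3 + w) (v(w) = -4*(w - 5)*(w + 3) = -4*(-5 + w)*(3 + w))
k(n, K) = -9/4 + K*(12 + n) (k(n, K) = -9/4 + ((n + 12)*K + 0) = -9/4 + ((12 + n)*K + 0) = -9/4 + (K*(12 + n) + 0) = -9/4 + K*(12 + n))
l(k(-4, v(-1))) + 1775 = 59 + 1775 = 1834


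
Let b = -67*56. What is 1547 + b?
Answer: -2205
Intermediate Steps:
b = -3752
1547 + b = 1547 - 3752 = -2205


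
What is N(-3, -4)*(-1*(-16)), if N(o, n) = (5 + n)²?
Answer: 16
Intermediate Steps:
N(-3, -4)*(-1*(-16)) = (5 - 4)²*(-1*(-16)) = 1²*16 = 1*16 = 16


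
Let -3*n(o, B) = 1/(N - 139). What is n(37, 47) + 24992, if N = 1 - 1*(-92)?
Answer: 3448897/138 ≈ 24992.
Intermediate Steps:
N = 93 (N = 1 + 92 = 93)
n(o, B) = 1/138 (n(o, B) = -1/(3*(93 - 139)) = -⅓/(-46) = -⅓*(-1/46) = 1/138)
n(37, 47) + 24992 = 1/138 + 24992 = 3448897/138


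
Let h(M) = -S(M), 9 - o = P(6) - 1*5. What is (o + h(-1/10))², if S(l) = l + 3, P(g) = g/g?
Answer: 10201/100 ≈ 102.01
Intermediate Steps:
P(g) = 1
S(l) = 3 + l
o = 13 (o = 9 - (1 - 1*5) = 9 - (1 - 5) = 9 - 1*(-4) = 9 + 4 = 13)
h(M) = -3 - M (h(M) = -(3 + M) = -3 - M)
(o + h(-1/10))² = (13 + (-3 - (-1)/10))² = (13 + (-3 - 1*(-⅒)))² = (13 + (-3 + ⅒))² = (13 - 29/10)² = (101/10)² = 10201/100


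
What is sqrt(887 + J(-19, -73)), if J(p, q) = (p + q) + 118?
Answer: sqrt(913) ≈ 30.216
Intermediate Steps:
J(p, q) = 118 + p + q
sqrt(887 + J(-19, -73)) = sqrt(887 + (118 - 19 - 73)) = sqrt(887 + 26) = sqrt(913)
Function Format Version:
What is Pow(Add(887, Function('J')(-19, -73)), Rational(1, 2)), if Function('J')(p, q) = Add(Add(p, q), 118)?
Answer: Pow(913, Rational(1, 2)) ≈ 30.216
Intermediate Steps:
Function('J')(p, q) = Add(118, p, q)
Pow(Add(887, Function('J')(-19, -73)), Rational(1, 2)) = Pow(Add(887, Add(118, -19, -73)), Rational(1, 2)) = Pow(Add(887, 26), Rational(1, 2)) = Pow(913, Rational(1, 2))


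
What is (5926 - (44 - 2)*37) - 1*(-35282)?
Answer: 39654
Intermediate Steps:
(5926 - (44 - 2)*37) - 1*(-35282) = (5926 - 42*37) + 35282 = (5926 - 1*1554) + 35282 = (5926 - 1554) + 35282 = 4372 + 35282 = 39654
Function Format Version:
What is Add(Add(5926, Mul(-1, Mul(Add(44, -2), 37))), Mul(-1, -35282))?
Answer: 39654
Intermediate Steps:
Add(Add(5926, Mul(-1, Mul(Add(44, -2), 37))), Mul(-1, -35282)) = Add(Add(5926, Mul(-1, Mul(42, 37))), 35282) = Add(Add(5926, Mul(-1, 1554)), 35282) = Add(Add(5926, -1554), 35282) = Add(4372, 35282) = 39654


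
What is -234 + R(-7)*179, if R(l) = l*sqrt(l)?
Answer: -234 - 1253*I*sqrt(7) ≈ -234.0 - 3315.1*I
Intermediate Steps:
R(l) = l**(3/2)
-234 + R(-7)*179 = -234 + (-7)**(3/2)*179 = -234 - 7*I*sqrt(7)*179 = -234 - 1253*I*sqrt(7)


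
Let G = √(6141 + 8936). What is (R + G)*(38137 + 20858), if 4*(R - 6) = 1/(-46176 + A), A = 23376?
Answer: 113270193/320 + 58995*√15077 ≈ 7.5979e+6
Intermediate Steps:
G = √15077 ≈ 122.79
R = 547199/91200 (R = 6 + 1/(4*(-46176 + 23376)) = 6 + (¼)/(-22800) = 6 + (¼)*(-1/22800) = 6 - 1/91200 = 547199/91200 ≈ 6.0000)
(R + G)*(38137 + 20858) = (547199/91200 + √15077)*(38137 + 20858) = (547199/91200 + √15077)*58995 = 113270193/320 + 58995*√15077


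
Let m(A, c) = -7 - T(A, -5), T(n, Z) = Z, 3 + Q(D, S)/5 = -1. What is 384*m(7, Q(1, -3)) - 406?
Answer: -1174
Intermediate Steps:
Q(D, S) = -20 (Q(D, S) = -15 + 5*(-1) = -15 - 5 = -20)
m(A, c) = -2 (m(A, c) = -7 - 1*(-5) = -7 + 5 = -2)
384*m(7, Q(1, -3)) - 406 = 384*(-2) - 406 = -768 - 406 = -1174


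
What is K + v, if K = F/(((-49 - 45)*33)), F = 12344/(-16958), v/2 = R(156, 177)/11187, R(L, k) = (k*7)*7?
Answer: 768183628/495351659 ≈ 1.5508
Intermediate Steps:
R(L, k) = 49*k (R(L, k) = (7*k)*7 = 49*k)
v = 5782/3729 (v = 2*((49*177)/11187) = 2*(8673*(1/11187)) = 2*(2891/3729) = 5782/3729 ≈ 1.5506)
F = -6172/8479 (F = 12344*(-1/16958) = -6172/8479 ≈ -0.72792)
K = 3086/13150929 (K = -6172*1/(33*(-49 - 45))/8479 = -6172/(8479*((-94*33))) = -6172/8479/(-3102) = -6172/8479*(-1/3102) = 3086/13150929 ≈ 0.00023466)
K + v = 3086/13150929 + 5782/3729 = 768183628/495351659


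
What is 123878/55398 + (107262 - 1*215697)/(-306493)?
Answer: 21987410992/8489549607 ≈ 2.5899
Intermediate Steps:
123878/55398 + (107262 - 1*215697)/(-306493) = 123878*(1/55398) + (107262 - 215697)*(-1/306493) = 61939/27699 - 108435*(-1/306493) = 61939/27699 + 108435/306493 = 21987410992/8489549607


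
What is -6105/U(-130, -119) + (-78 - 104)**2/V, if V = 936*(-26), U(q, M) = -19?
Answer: 218849/684 ≈ 319.95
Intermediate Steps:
V = -24336
-6105/U(-130, -119) + (-78 - 104)**2/V = -6105/(-19) + (-78 - 104)**2/(-24336) = -6105*(-1/19) + (-182)**2*(-1/24336) = 6105/19 + 33124*(-1/24336) = 6105/19 - 49/36 = 218849/684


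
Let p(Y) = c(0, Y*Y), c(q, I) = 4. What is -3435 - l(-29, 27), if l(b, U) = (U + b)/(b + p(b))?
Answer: -85877/25 ≈ -3435.1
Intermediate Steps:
p(Y) = 4
l(b, U) = (U + b)/(4 + b) (l(b, U) = (U + b)/(b + 4) = (U + b)/(4 + b))
-3435 - l(-29, 27) = -3435 - (27 - 29)/(4 - 29) = -3435 - (-2)/(-25) = -3435 - (-1)*(-2)/25 = -3435 - 1*2/25 = -3435 - 2/25 = -85877/25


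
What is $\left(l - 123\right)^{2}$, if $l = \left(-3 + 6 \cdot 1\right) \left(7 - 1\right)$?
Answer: $11025$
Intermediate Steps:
$l = 18$ ($l = \left(-3 + 6\right) 6 = 3 \cdot 6 = 18$)
$\left(l - 123\right)^{2} = \left(18 - 123\right)^{2} = \left(-105\right)^{2} = 11025$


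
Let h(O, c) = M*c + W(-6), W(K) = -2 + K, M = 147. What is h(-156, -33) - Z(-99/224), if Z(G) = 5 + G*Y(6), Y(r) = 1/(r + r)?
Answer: -4358111/896 ≈ -4864.0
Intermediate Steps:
Y(r) = 1/(2*r)
h(O, c) = -8 + 147*c (h(O, c) = 147*c + (-2 - 6) = 147*c - 8 = -8 + 147*c)
Z(G) = 5 + G/12 (Z(G) = 5 + G*((½)/6) = 5 + G*((½)*(⅙)) = 5 + G*(1/12) = 5 + G/12)
h(-156, -33) - Z(-99/224) = (-8 + 147*(-33)) - (5 + (-99/224)/12) = (-8 - 4851) - (5 + (-99*1/224)/12) = -4859 - (5 + (1/12)*(-99/224)) = -4859 - (5 - 33/896) = -4859 - 1*4447/896 = -4859 - 4447/896 = -4358111/896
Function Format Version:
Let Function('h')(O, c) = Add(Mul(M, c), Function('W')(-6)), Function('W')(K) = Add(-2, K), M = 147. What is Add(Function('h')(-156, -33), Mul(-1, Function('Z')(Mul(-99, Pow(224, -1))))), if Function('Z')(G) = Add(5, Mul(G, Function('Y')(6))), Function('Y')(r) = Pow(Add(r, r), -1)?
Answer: Rational(-4358111, 896) ≈ -4864.0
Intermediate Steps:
Function('Y')(r) = Mul(Rational(1, 2), Pow(r, -1)) (Function('Y')(r) = Pow(Mul(2, r), -1) = Mul(Rational(1, 2), Pow(r, -1)))
Function('h')(O, c) = Add(-8, Mul(147, c)) (Function('h')(O, c) = Add(Mul(147, c), Add(-2, -6)) = Add(Mul(147, c), -8) = Add(-8, Mul(147, c)))
Function('Z')(G) = Add(5, Mul(Rational(1, 12), G)) (Function('Z')(G) = Add(5, Mul(G, Mul(Rational(1, 2), Pow(6, -1)))) = Add(5, Mul(G, Mul(Rational(1, 2), Rational(1, 6)))) = Add(5, Mul(G, Rational(1, 12))) = Add(5, Mul(Rational(1, 12), G)))
Add(Function('h')(-156, -33), Mul(-1, Function('Z')(Mul(-99, Pow(224, -1))))) = Add(Add(-8, Mul(147, -33)), Mul(-1, Add(5, Mul(Rational(1, 12), Mul(-99, Pow(224, -1)))))) = Add(Add(-8, -4851), Mul(-1, Add(5, Mul(Rational(1, 12), Mul(-99, Rational(1, 224)))))) = Add(-4859, Mul(-1, Add(5, Mul(Rational(1, 12), Rational(-99, 224))))) = Add(-4859, Mul(-1, Add(5, Rational(-33, 896)))) = Add(-4859, Mul(-1, Rational(4447, 896))) = Add(-4859, Rational(-4447, 896)) = Rational(-4358111, 896)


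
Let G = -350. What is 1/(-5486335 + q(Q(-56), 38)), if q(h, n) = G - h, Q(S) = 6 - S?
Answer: -1/5486747 ≈ -1.8226e-7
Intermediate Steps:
q(h, n) = -350 - h
1/(-5486335 + q(Q(-56), 38)) = 1/(-5486335 + (-350 - (6 - 1*(-56)))) = 1/(-5486335 + (-350 - (6 + 56))) = 1/(-5486335 + (-350 - 1*62)) = 1/(-5486335 + (-350 - 62)) = 1/(-5486335 - 412) = 1/(-5486747) = -1/5486747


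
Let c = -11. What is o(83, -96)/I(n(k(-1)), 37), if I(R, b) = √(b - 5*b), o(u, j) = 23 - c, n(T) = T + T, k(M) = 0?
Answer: -17*I*√37/37 ≈ -2.7948*I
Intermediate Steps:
n(T) = 2*T
o(u, j) = 34 (o(u, j) = 23 - 1*(-11) = 23 + 11 = 34)
I(R, b) = 2*√(-b) (I(R, b) = √(-4*b) = 2*√(-b))
o(83, -96)/I(n(k(-1)), 37) = 34/((2*√(-1*37))) = 34/((2*√(-37))) = 34/((2*(I*√37))) = 34/((2*I*√37)) = 34*(-I*√37/74) = -17*I*√37/37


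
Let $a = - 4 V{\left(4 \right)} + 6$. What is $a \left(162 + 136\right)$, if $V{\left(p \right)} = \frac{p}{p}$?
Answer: $596$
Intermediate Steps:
$V{\left(p \right)} = 1$
$a = 2$ ($a = \left(-4\right) 1 + 6 = -4 + 6 = 2$)
$a \left(162 + 136\right) = 2 \left(162 + 136\right) = 2 \cdot 298 = 596$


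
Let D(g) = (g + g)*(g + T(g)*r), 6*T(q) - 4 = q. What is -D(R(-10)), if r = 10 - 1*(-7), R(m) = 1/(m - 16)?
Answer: 1745/2028 ≈ 0.86045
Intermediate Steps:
T(q) = ⅔ + q/6
R(m) = 1/(-16 + m)
r = 17 (r = 10 + 7 = 17)
D(g) = 2*g*(34/3 + 23*g/6) (D(g) = (g + g)*(g + (⅔ + g/6)*17) = (2*g)*(g + (34/3 + 17*g/6)) = (2*g)*(34/3 + 23*g/6) = 2*g*(34/3 + 23*g/6))
-D(R(-10)) = -(68 + 23/(-16 - 10))/(3*(-16 - 10)) = -(68 + 23/(-26))/(3*(-26)) = -(-1)*(68 + 23*(-1/26))/(3*26) = -(-1)*(68 - 23/26)/(3*26) = -(-1)*1745/(3*26*26) = -1*(-1745/2028) = 1745/2028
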